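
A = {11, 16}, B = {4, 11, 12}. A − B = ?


A \ B = elements in A but not in B
A = {11, 16}
B = {4, 11, 12}
Remove from A any elements in B
A \ B = {16}

A \ B = {16}


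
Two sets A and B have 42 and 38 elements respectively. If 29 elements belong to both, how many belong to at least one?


|A ∪ B| = |A| + |B| - |A ∩ B|
= 42 + 38 - 29
= 51

|A ∪ B| = 51


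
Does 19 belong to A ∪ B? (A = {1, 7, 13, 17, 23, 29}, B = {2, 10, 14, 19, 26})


A = {1, 7, 13, 17, 23, 29}, B = {2, 10, 14, 19, 26}
A ∪ B = all elements in A or B
A ∪ B = {1, 2, 7, 10, 13, 14, 17, 19, 23, 26, 29}
Checking if 19 ∈ A ∪ B
19 is in A ∪ B → True

19 ∈ A ∪ B


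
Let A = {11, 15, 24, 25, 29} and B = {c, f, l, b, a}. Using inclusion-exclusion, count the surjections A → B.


n = |A| = 5, k = |B| = 5. Surjections via inclusion-exclusion:
S(n,k) = Σ(-1)^i × C(k,i) × (k-i)^n, i=0 to k
i=0: (-1)^0×C(5,0)×5^5 = 3125
i=1: (-1)^1×C(5,1)×4^5 = -5120
i=2: (-1)^2×C(5,2)×3^5 = 2430
i=3: (-1)^3×C(5,3)×2^5 = -320
i=4: (-1)^4×C(5,4)×1^5 = 5
i=5: (-1)^5×C(5,5)×0^5 = 0
Total = 120

Number of surjections = 120


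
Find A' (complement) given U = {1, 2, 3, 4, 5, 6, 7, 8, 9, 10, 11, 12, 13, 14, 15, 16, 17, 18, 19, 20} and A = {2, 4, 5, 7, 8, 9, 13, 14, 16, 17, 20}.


Aᶜ = U \ A = elements in U but not in A
U = {1, 2, 3, 4, 5, 6, 7, 8, 9, 10, 11, 12, 13, 14, 15, 16, 17, 18, 19, 20}
A = {2, 4, 5, 7, 8, 9, 13, 14, 16, 17, 20}
Aᶜ = {1, 3, 6, 10, 11, 12, 15, 18, 19}

Aᶜ = {1, 3, 6, 10, 11, 12, 15, 18, 19}


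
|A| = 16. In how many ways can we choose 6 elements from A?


C(n,k) = n! / (k!(n-k)!)
C(16,6) = 16! / (6!10!)
= 8008

C(16,6) = 8008


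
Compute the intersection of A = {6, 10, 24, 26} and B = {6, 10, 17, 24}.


A ∩ B = elements in both A and B
A = {6, 10, 24, 26}
B = {6, 10, 17, 24}
A ∩ B = {6, 10, 24}

A ∩ B = {6, 10, 24}


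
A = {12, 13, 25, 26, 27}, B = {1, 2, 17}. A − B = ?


A \ B = elements in A but not in B
A = {12, 13, 25, 26, 27}
B = {1, 2, 17}
Remove from A any elements in B
A \ B = {12, 13, 25, 26, 27}

A \ B = {12, 13, 25, 26, 27}


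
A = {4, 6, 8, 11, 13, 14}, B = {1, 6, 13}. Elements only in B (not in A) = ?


A = {4, 6, 8, 11, 13, 14}
B = {1, 6, 13}
Region: only in B (not in A)
Elements: {1}

Elements only in B (not in A): {1}


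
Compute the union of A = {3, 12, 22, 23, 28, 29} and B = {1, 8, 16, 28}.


A ∪ B = all elements in A or B (or both)
A = {3, 12, 22, 23, 28, 29}
B = {1, 8, 16, 28}
A ∪ B = {1, 3, 8, 12, 16, 22, 23, 28, 29}

A ∪ B = {1, 3, 8, 12, 16, 22, 23, 28, 29}


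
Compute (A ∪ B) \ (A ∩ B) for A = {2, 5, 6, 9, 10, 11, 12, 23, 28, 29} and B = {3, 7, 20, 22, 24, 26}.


A △ B = (A \ B) ∪ (B \ A) = elements in exactly one of A or B
A \ B = {2, 5, 6, 9, 10, 11, 12, 23, 28, 29}
B \ A = {3, 7, 20, 22, 24, 26}
A △ B = {2, 3, 5, 6, 7, 9, 10, 11, 12, 20, 22, 23, 24, 26, 28, 29}

A △ B = {2, 3, 5, 6, 7, 9, 10, 11, 12, 20, 22, 23, 24, 26, 28, 29}


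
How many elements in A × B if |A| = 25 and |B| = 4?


|A × B| = |A| × |B|
= 25 × 4
= 100

|A × B| = 100


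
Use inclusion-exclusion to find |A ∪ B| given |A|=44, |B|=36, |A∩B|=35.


|A ∪ B| = |A| + |B| - |A ∩ B|
= 44 + 36 - 35
= 45

|A ∪ B| = 45


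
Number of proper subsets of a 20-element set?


Total subsets = 2^n = 2^20 = 1048576
Proper subsets exclude the set itself: 2^n - 1
= 1048576 - 1
= 1048575

Number of proper subsets = 1048575


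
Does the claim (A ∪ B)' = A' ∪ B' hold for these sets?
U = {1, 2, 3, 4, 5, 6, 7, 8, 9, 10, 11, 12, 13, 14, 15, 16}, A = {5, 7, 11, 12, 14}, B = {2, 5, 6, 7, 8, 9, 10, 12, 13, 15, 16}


LHS: A ∪ B = {2, 5, 6, 7, 8, 9, 10, 11, 12, 13, 14, 15, 16}
(A ∪ B)' = U \ (A ∪ B) = {1, 3, 4}
A' = {1, 2, 3, 4, 6, 8, 9, 10, 13, 15, 16}, B' = {1, 3, 4, 11, 14}
Claimed RHS: A' ∪ B' = {1, 2, 3, 4, 6, 8, 9, 10, 11, 13, 14, 15, 16}
Identity is INVALID: LHS = {1, 3, 4} but the RHS claimed here equals {1, 2, 3, 4, 6, 8, 9, 10, 11, 13, 14, 15, 16}. The correct form is (A ∪ B)' = A' ∩ B'.

Identity is invalid: (A ∪ B)' = {1, 3, 4} but A' ∪ B' = {1, 2, 3, 4, 6, 8, 9, 10, 11, 13, 14, 15, 16}. The correct De Morgan law is (A ∪ B)' = A' ∩ B'.


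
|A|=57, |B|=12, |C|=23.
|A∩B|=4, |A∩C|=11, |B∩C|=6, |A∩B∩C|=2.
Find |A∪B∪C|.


|A∪B∪C| = |A|+|B|+|C| - |A∩B|-|A∩C|-|B∩C| + |A∩B∩C|
= 57+12+23 - 4-11-6 + 2
= 92 - 21 + 2
= 73

|A ∪ B ∪ C| = 73


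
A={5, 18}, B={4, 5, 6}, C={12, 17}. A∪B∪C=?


A ∪ B = {4, 5, 6, 18}
(A ∪ B) ∪ C = {4, 5, 6, 12, 17, 18}

A ∪ B ∪ C = {4, 5, 6, 12, 17, 18}


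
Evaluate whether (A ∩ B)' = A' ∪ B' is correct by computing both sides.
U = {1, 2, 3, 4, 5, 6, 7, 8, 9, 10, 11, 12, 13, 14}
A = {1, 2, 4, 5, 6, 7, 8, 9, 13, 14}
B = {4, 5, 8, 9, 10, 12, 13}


LHS: A ∩ B = {4, 5, 8, 9, 13}
(A ∩ B)' = U \ (A ∩ B) = {1, 2, 3, 6, 7, 10, 11, 12, 14}
A' = {3, 10, 11, 12}, B' = {1, 2, 3, 6, 7, 11, 14}
Claimed RHS: A' ∪ B' = {1, 2, 3, 6, 7, 10, 11, 12, 14}
Identity is VALID: LHS = RHS = {1, 2, 3, 6, 7, 10, 11, 12, 14} ✓

Identity is valid. (A ∩ B)' = A' ∪ B' = {1, 2, 3, 6, 7, 10, 11, 12, 14}


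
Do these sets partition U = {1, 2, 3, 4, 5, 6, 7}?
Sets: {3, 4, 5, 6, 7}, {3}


A partition requires: (1) non-empty parts, (2) pairwise disjoint, (3) union = U
Parts: {3, 4, 5, 6, 7}, {3}
Union of parts: {3, 4, 5, 6, 7}
U = {1, 2, 3, 4, 5, 6, 7}
All non-empty? True
Pairwise disjoint? False
Covers U? False

No, not a valid partition


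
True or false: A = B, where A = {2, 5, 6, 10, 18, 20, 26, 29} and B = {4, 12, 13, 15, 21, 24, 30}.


Two sets are equal iff they have exactly the same elements.
A = {2, 5, 6, 10, 18, 20, 26, 29}
B = {4, 12, 13, 15, 21, 24, 30}
Differences: {2, 4, 5, 6, 10, 12, 13, 15, 18, 20, 21, 24, 26, 29, 30}
A ≠ B

No, A ≠ B


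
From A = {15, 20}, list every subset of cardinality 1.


|A| = 2, so A has C(2,1) = 2 subsets of size 1.
Enumerate by choosing 1 elements from A at a time:
{15}, {20}

1-element subsets (2 total): {15}, {20}


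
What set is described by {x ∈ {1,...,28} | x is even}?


Checking each candidate:
Condition: even numbers in {1,...,28}
Result = {2, 4, 6, 8, 10, 12, 14, 16, 18, 20, 22, 24, 26, 28}

{2, 4, 6, 8, 10, 12, 14, 16, 18, 20, 22, 24, 26, 28}


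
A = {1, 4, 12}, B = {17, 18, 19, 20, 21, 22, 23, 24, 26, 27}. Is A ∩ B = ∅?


Disjoint means A ∩ B = ∅.
A ∩ B = ∅
A ∩ B = ∅, so A and B are disjoint.

Yes, A and B are disjoint


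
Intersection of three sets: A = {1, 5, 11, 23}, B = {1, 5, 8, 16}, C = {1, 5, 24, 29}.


A ∩ B = {1, 5}
(A ∩ B) ∩ C = {1, 5}

A ∩ B ∩ C = {1, 5}


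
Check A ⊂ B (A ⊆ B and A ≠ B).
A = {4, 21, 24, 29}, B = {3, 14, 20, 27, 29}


A ⊂ B requires: A ⊆ B AND A ≠ B.
A ⊆ B? No
A ⊄ B, so A is not a proper subset.

No, A is not a proper subset of B


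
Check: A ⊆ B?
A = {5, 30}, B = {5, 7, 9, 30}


A ⊆ B means every element of A is in B.
All elements of A are in B.
So A ⊆ B.

Yes, A ⊆ B


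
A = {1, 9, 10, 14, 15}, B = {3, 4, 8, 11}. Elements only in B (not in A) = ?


A = {1, 9, 10, 14, 15}
B = {3, 4, 8, 11}
Region: only in B (not in A)
Elements: {3, 4, 8, 11}

Elements only in B (not in A): {3, 4, 8, 11}


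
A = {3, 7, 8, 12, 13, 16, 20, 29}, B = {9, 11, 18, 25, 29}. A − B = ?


A \ B = elements in A but not in B
A = {3, 7, 8, 12, 13, 16, 20, 29}
B = {9, 11, 18, 25, 29}
Remove from A any elements in B
A \ B = {3, 7, 8, 12, 13, 16, 20}

A \ B = {3, 7, 8, 12, 13, 16, 20}


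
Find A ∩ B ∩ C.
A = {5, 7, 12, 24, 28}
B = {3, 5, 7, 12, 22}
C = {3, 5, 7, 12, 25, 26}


A ∩ B = {5, 7, 12}
(A ∩ B) ∩ C = {5, 7, 12}

A ∩ B ∩ C = {5, 7, 12}


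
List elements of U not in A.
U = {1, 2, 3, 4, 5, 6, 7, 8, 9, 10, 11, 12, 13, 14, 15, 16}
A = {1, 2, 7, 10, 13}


Aᶜ = U \ A = elements in U but not in A
U = {1, 2, 3, 4, 5, 6, 7, 8, 9, 10, 11, 12, 13, 14, 15, 16}
A = {1, 2, 7, 10, 13}
Aᶜ = {3, 4, 5, 6, 8, 9, 11, 12, 14, 15, 16}

Aᶜ = {3, 4, 5, 6, 8, 9, 11, 12, 14, 15, 16}


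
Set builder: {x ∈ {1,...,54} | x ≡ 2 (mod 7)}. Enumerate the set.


Checking each candidate:
Condition: x in {1,...,54} with x ≡ 2 (mod 7)
Result = {2, 9, 16, 23, 30, 37, 44, 51}

{2, 9, 16, 23, 30, 37, 44, 51}


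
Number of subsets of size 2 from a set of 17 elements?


C(n,k) = n! / (k!(n-k)!)
C(17,2) = 17! / (2!15!)
= 136

C(17,2) = 136


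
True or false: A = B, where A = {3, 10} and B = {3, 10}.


Two sets are equal iff they have exactly the same elements.
A = {3, 10}
B = {3, 10}
Same elements → A = B

Yes, A = B


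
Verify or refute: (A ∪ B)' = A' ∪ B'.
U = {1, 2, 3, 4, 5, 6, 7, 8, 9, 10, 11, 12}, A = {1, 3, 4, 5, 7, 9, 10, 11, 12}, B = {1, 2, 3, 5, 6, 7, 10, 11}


LHS: A ∪ B = {1, 2, 3, 4, 5, 6, 7, 9, 10, 11, 12}
(A ∪ B)' = U \ (A ∪ B) = {8}
A' = {2, 6, 8}, B' = {4, 8, 9, 12}
Claimed RHS: A' ∪ B' = {2, 4, 6, 8, 9, 12}
Identity is INVALID: LHS = {8} but the RHS claimed here equals {2, 4, 6, 8, 9, 12}. The correct form is (A ∪ B)' = A' ∩ B'.

Identity is invalid: (A ∪ B)' = {8} but A' ∪ B' = {2, 4, 6, 8, 9, 12}. The correct De Morgan law is (A ∪ B)' = A' ∩ B'.


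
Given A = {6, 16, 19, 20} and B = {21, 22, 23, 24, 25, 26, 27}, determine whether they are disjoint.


Disjoint means A ∩ B = ∅.
A ∩ B = ∅
A ∩ B = ∅, so A and B are disjoint.

Yes, A and B are disjoint


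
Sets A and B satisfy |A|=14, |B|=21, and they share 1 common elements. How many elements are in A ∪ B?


|A ∪ B| = |A| + |B| - |A ∩ B|
= 14 + 21 - 1
= 34

|A ∪ B| = 34


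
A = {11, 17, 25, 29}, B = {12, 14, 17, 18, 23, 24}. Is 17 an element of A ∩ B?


A = {11, 17, 25, 29}, B = {12, 14, 17, 18, 23, 24}
A ∩ B = elements in both A and B
A ∩ B = {17}
Checking if 17 ∈ A ∩ B
17 is in A ∩ B → True

17 ∈ A ∩ B


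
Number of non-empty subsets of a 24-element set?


Total subsets = 2^n = 2^24 = 16777216
Non-empty subsets exclude the empty set: 2^n - 1
= 16777216 - 1
= 16777215

Number of non-empty subsets = 16777215


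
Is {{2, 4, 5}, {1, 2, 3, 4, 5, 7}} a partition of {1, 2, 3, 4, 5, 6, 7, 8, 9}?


A partition requires: (1) non-empty parts, (2) pairwise disjoint, (3) union = U
Parts: {2, 4, 5}, {1, 2, 3, 4, 5, 7}
Union of parts: {1, 2, 3, 4, 5, 7}
U = {1, 2, 3, 4, 5, 6, 7, 8, 9}
All non-empty? True
Pairwise disjoint? False
Covers U? False

No, not a valid partition


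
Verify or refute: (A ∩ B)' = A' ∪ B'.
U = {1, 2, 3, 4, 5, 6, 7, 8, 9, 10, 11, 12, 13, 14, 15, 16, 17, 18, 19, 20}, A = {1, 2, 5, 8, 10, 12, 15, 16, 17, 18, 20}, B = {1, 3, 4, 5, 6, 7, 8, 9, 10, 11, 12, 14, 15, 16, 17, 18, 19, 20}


LHS: A ∩ B = {1, 5, 8, 10, 12, 15, 16, 17, 18, 20}
(A ∩ B)' = U \ (A ∩ B) = {2, 3, 4, 6, 7, 9, 11, 13, 14, 19}
A' = {3, 4, 6, 7, 9, 11, 13, 14, 19}, B' = {2, 13}
Claimed RHS: A' ∪ B' = {2, 3, 4, 6, 7, 9, 11, 13, 14, 19}
Identity is VALID: LHS = RHS = {2, 3, 4, 6, 7, 9, 11, 13, 14, 19} ✓

Identity is valid. (A ∩ B)' = A' ∪ B' = {2, 3, 4, 6, 7, 9, 11, 13, 14, 19}


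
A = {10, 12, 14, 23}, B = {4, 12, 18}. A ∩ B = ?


A ∩ B = elements in both A and B
A = {10, 12, 14, 23}
B = {4, 12, 18}
A ∩ B = {12}

A ∩ B = {12}


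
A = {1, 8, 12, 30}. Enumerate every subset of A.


|A| = 4, so |P(A)| = 2^4 = 16
Enumerate subsets by cardinality (0 to 4):
∅, {1}, {8}, {12}, {30}, {1, 8}, {1, 12}, {1, 30}, {8, 12}, {8, 30}, {12, 30}, {1, 8, 12}, {1, 8, 30}, {1, 12, 30}, {8, 12, 30}, {1, 8, 12, 30}

P(A) has 16 subsets: ∅, {1}, {8}, {12}, {30}, {1, 8}, {1, 12}, {1, 30}, {8, 12}, {8, 30}, {12, 30}, {1, 8, 12}, {1, 8, 30}, {1, 12, 30}, {8, 12, 30}, {1, 8, 12, 30}


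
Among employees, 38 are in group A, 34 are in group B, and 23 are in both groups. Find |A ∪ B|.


|A ∪ B| = |A| + |B| - |A ∩ B|
= 38 + 34 - 23
= 49

|A ∪ B| = 49


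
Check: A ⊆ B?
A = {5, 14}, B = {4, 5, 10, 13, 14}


A ⊆ B means every element of A is in B.
All elements of A are in B.
So A ⊆ B.

Yes, A ⊆ B


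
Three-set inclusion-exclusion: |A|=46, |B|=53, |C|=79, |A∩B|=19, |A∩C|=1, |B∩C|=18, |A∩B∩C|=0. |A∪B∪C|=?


|A∪B∪C| = |A|+|B|+|C| - |A∩B|-|A∩C|-|B∩C| + |A∩B∩C|
= 46+53+79 - 19-1-18 + 0
= 178 - 38 + 0
= 140

|A ∪ B ∪ C| = 140


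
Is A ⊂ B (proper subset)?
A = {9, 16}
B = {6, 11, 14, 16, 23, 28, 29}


A ⊂ B requires: A ⊆ B AND A ≠ B.
A ⊆ B? No
A ⊄ B, so A is not a proper subset.

No, A is not a proper subset of B


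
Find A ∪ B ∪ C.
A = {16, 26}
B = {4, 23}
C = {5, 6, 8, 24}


A ∪ B = {4, 16, 23, 26}
(A ∪ B) ∪ C = {4, 5, 6, 8, 16, 23, 24, 26}

A ∪ B ∪ C = {4, 5, 6, 8, 16, 23, 24, 26}


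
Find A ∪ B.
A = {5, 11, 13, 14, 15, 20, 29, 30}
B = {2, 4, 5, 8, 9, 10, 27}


A ∪ B = all elements in A or B (or both)
A = {5, 11, 13, 14, 15, 20, 29, 30}
B = {2, 4, 5, 8, 9, 10, 27}
A ∪ B = {2, 4, 5, 8, 9, 10, 11, 13, 14, 15, 20, 27, 29, 30}

A ∪ B = {2, 4, 5, 8, 9, 10, 11, 13, 14, 15, 20, 27, 29, 30}


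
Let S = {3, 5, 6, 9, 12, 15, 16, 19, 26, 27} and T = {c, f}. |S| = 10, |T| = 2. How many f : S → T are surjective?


n = |S| = 10, k = |T| = 2. Surjections via inclusion-exclusion:
S(n,k) = Σ(-1)^i × C(k,i) × (k-i)^n, i=0 to k
i=0: (-1)^0×C(2,0)×2^10 = 1024
i=1: (-1)^1×C(2,1)×1^10 = -2
i=2: (-1)^2×C(2,2)×0^10 = 0
Total = 1022

Number of surjections = 1022


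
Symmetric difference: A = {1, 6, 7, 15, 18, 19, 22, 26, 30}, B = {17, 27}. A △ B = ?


A △ B = (A \ B) ∪ (B \ A) = elements in exactly one of A or B
A \ B = {1, 6, 7, 15, 18, 19, 22, 26, 30}
B \ A = {17, 27}
A △ B = {1, 6, 7, 15, 17, 18, 19, 22, 26, 27, 30}

A △ B = {1, 6, 7, 15, 17, 18, 19, 22, 26, 27, 30}


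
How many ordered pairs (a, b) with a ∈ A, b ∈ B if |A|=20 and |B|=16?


|A × B| = |A| × |B|
= 20 × 16
= 320

|A × B| = 320


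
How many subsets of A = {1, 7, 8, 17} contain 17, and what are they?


A subset of A contains 17 iff the remaining 3 elements form any subset of A \ {17}.
Count: 2^(n-1) = 2^3 = 8
Subsets containing 17: {17}, {1, 17}, {7, 17}, {8, 17}, {1, 7, 17}, {1, 8, 17}, {7, 8, 17}, {1, 7, 8, 17}

Subsets containing 17 (8 total): {17}, {1, 17}, {7, 17}, {8, 17}, {1, 7, 17}, {1, 8, 17}, {7, 8, 17}, {1, 7, 8, 17}


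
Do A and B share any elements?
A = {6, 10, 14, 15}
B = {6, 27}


Disjoint means A ∩ B = ∅.
A ∩ B = {6}
A ∩ B ≠ ∅, so A and B are NOT disjoint.

Yes — A and B share the element(s) of A ∩ B = {6}, so they are not disjoint


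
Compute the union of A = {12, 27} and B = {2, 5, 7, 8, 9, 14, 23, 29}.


A ∪ B = all elements in A or B (or both)
A = {12, 27}
B = {2, 5, 7, 8, 9, 14, 23, 29}
A ∪ B = {2, 5, 7, 8, 9, 12, 14, 23, 27, 29}

A ∪ B = {2, 5, 7, 8, 9, 12, 14, 23, 27, 29}


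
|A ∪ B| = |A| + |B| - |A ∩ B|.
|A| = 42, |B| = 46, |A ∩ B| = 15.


|A ∪ B| = |A| + |B| - |A ∩ B|
= 42 + 46 - 15
= 73

|A ∪ B| = 73


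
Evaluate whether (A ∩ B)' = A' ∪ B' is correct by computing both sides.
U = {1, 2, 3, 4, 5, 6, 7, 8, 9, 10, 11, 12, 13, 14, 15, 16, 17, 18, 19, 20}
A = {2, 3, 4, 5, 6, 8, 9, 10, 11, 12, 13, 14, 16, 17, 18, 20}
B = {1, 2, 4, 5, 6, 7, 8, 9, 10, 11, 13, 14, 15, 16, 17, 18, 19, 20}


LHS: A ∩ B = {2, 4, 5, 6, 8, 9, 10, 11, 13, 14, 16, 17, 18, 20}
(A ∩ B)' = U \ (A ∩ B) = {1, 3, 7, 12, 15, 19}
A' = {1, 7, 15, 19}, B' = {3, 12}
Claimed RHS: A' ∪ B' = {1, 3, 7, 12, 15, 19}
Identity is VALID: LHS = RHS = {1, 3, 7, 12, 15, 19} ✓

Identity is valid. (A ∩ B)' = A' ∪ B' = {1, 3, 7, 12, 15, 19}


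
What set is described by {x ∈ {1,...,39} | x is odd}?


Checking each candidate:
Condition: odd numbers in {1,...,39}
Result = {1, 3, 5, 7, 9, 11, 13, 15, 17, 19, 21, 23, 25, 27, 29, 31, 33, 35, 37, 39}

{1, 3, 5, 7, 9, 11, 13, 15, 17, 19, 21, 23, 25, 27, 29, 31, 33, 35, 37, 39}


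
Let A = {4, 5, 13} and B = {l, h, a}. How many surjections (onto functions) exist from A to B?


n = |A| = 3, k = |B| = 3. Surjections via inclusion-exclusion:
S(n,k) = Σ(-1)^i × C(k,i) × (k-i)^n, i=0 to k
i=0: (-1)^0×C(3,0)×3^3 = 27
i=1: (-1)^1×C(3,1)×2^3 = -24
i=2: (-1)^2×C(3,2)×1^3 = 3
i=3: (-1)^3×C(3,3)×0^3 = 0
Total = 6

Number of surjections = 6


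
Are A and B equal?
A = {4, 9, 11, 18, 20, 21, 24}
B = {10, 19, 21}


Two sets are equal iff they have exactly the same elements.
A = {4, 9, 11, 18, 20, 21, 24}
B = {10, 19, 21}
Differences: {4, 9, 10, 11, 18, 19, 20, 24}
A ≠ B

No, A ≠ B


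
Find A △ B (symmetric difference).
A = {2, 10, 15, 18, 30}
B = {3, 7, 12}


A △ B = (A \ B) ∪ (B \ A) = elements in exactly one of A or B
A \ B = {2, 10, 15, 18, 30}
B \ A = {3, 7, 12}
A △ B = {2, 3, 7, 10, 12, 15, 18, 30}

A △ B = {2, 3, 7, 10, 12, 15, 18, 30}


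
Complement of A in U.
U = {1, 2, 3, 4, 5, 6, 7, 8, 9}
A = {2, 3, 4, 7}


Aᶜ = U \ A = elements in U but not in A
U = {1, 2, 3, 4, 5, 6, 7, 8, 9}
A = {2, 3, 4, 7}
Aᶜ = {1, 5, 6, 8, 9}

Aᶜ = {1, 5, 6, 8, 9}


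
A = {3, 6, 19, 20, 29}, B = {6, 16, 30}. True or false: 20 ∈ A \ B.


A = {3, 6, 19, 20, 29}, B = {6, 16, 30}
A \ B = elements in A but not in B
A \ B = {3, 19, 20, 29}
Checking if 20 ∈ A \ B
20 is in A \ B → True

20 ∈ A \ B


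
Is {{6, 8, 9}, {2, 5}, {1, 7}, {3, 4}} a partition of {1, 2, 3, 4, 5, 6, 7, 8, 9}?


A partition requires: (1) non-empty parts, (2) pairwise disjoint, (3) union = U
Parts: {6, 8, 9}, {2, 5}, {1, 7}, {3, 4}
Union of parts: {1, 2, 3, 4, 5, 6, 7, 8, 9}
U = {1, 2, 3, 4, 5, 6, 7, 8, 9}
All non-empty? True
Pairwise disjoint? True
Covers U? True

Yes, valid partition


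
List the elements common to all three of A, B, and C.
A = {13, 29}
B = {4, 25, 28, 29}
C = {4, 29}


A ∩ B = {29}
(A ∩ B) ∩ C = {29}

A ∩ B ∩ C = {29}


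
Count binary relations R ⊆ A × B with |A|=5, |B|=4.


A relation from A to B is any subset of A × B.
|A × B| = 5 × 4 = 20
# relations = 2^|A × B| = 2^20 = 1048576

Number of relations = 1048576


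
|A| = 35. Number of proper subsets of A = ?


Total subsets = 2^n = 2^35 = 34359738368
Proper subsets exclude the set itself: 2^n - 1
= 34359738368 - 1
= 34359738367

Number of proper subsets = 34359738367


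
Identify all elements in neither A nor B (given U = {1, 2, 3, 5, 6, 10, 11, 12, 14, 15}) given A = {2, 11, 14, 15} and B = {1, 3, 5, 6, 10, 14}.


A = {2, 11, 14, 15}
B = {1, 3, 5, 6, 10, 14}
Region: in neither A nor B (given U = {1, 2, 3, 5, 6, 10, 11, 12, 14, 15})
Elements: {12}

Elements in neither A nor B (given U = {1, 2, 3, 5, 6, 10, 11, 12, 14, 15}): {12}


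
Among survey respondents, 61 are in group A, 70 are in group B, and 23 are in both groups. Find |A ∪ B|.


|A ∪ B| = |A| + |B| - |A ∩ B|
= 61 + 70 - 23
= 108

|A ∪ B| = 108


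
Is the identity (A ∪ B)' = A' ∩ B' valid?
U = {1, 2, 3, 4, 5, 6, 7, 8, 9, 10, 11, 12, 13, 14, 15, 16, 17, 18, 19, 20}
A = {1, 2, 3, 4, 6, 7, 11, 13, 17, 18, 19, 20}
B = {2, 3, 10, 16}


LHS: A ∪ B = {1, 2, 3, 4, 6, 7, 10, 11, 13, 16, 17, 18, 19, 20}
(A ∪ B)' = U \ (A ∪ B) = {5, 8, 9, 12, 14, 15}
A' = {5, 8, 9, 10, 12, 14, 15, 16}, B' = {1, 4, 5, 6, 7, 8, 9, 11, 12, 13, 14, 15, 17, 18, 19, 20}
Claimed RHS: A' ∩ B' = {5, 8, 9, 12, 14, 15}
Identity is VALID: LHS = RHS = {5, 8, 9, 12, 14, 15} ✓

Identity is valid. (A ∪ B)' = A' ∩ B' = {5, 8, 9, 12, 14, 15}


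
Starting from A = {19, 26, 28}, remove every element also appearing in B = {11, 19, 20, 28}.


A \ B = elements in A but not in B
A = {19, 26, 28}
B = {11, 19, 20, 28}
Remove from A any elements in B
A \ B = {26}

A \ B = {26}


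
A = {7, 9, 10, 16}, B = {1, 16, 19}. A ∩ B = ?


A ∩ B = elements in both A and B
A = {7, 9, 10, 16}
B = {1, 16, 19}
A ∩ B = {16}

A ∩ B = {16}


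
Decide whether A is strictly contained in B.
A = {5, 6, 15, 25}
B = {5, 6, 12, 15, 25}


A ⊂ B requires: A ⊆ B AND A ≠ B.
A ⊆ B? Yes
A = B? No
A ⊂ B: Yes (A is a proper subset of B)

Yes, A ⊂ B


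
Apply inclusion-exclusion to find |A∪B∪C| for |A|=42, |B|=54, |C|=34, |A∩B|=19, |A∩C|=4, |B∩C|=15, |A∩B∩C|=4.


|A∪B∪C| = |A|+|B|+|C| - |A∩B|-|A∩C|-|B∩C| + |A∩B∩C|
= 42+54+34 - 19-4-15 + 4
= 130 - 38 + 4
= 96

|A ∪ B ∪ C| = 96


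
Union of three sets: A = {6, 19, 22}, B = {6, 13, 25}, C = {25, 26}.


A ∪ B = {6, 13, 19, 22, 25}
(A ∪ B) ∪ C = {6, 13, 19, 22, 25, 26}

A ∪ B ∪ C = {6, 13, 19, 22, 25, 26}


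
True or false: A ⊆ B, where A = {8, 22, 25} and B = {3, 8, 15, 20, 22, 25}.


A ⊆ B means every element of A is in B.
All elements of A are in B.
So A ⊆ B.

Yes, A ⊆ B


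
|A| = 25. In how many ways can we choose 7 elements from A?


C(n,k) = n! / (k!(n-k)!)
C(25,7) = 25! / (7!18!)
= 480700

C(25,7) = 480700


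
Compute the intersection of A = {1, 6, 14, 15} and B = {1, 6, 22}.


A ∩ B = elements in both A and B
A = {1, 6, 14, 15}
B = {1, 6, 22}
A ∩ B = {1, 6}

A ∩ B = {1, 6}


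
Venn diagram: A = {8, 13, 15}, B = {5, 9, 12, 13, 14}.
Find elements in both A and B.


A = {8, 13, 15}
B = {5, 9, 12, 13, 14}
Region: in both A and B
Elements: {13}

Elements in both A and B: {13}


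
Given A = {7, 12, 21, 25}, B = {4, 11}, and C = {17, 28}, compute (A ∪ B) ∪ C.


A ∪ B = {4, 7, 11, 12, 21, 25}
(A ∪ B) ∪ C = {4, 7, 11, 12, 17, 21, 25, 28}

A ∪ B ∪ C = {4, 7, 11, 12, 17, 21, 25, 28}


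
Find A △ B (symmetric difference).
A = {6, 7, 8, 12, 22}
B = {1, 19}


A △ B = (A \ B) ∪ (B \ A) = elements in exactly one of A or B
A \ B = {6, 7, 8, 12, 22}
B \ A = {1, 19}
A △ B = {1, 6, 7, 8, 12, 19, 22}

A △ B = {1, 6, 7, 8, 12, 19, 22}


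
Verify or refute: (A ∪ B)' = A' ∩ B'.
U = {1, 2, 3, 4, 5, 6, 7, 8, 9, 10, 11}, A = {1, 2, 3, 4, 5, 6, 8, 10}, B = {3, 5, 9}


LHS: A ∪ B = {1, 2, 3, 4, 5, 6, 8, 9, 10}
(A ∪ B)' = U \ (A ∪ B) = {7, 11}
A' = {7, 9, 11}, B' = {1, 2, 4, 6, 7, 8, 10, 11}
Claimed RHS: A' ∩ B' = {7, 11}
Identity is VALID: LHS = RHS = {7, 11} ✓

Identity is valid. (A ∪ B)' = A' ∩ B' = {7, 11}


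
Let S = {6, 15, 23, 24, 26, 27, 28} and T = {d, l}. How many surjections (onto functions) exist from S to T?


n = |S| = 7, k = |T| = 2. Surjections via inclusion-exclusion:
S(n,k) = Σ(-1)^i × C(k,i) × (k-i)^n, i=0 to k
i=0: (-1)^0×C(2,0)×2^7 = 128
i=1: (-1)^1×C(2,1)×1^7 = -2
i=2: (-1)^2×C(2,2)×0^7 = 0
Total = 126

Number of surjections = 126


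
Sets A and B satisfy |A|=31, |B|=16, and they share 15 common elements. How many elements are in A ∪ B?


|A ∪ B| = |A| + |B| - |A ∩ B|
= 31 + 16 - 15
= 32

|A ∪ B| = 32


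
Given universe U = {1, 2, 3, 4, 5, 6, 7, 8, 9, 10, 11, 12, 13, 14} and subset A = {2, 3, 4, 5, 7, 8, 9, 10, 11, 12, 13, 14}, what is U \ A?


Aᶜ = U \ A = elements in U but not in A
U = {1, 2, 3, 4, 5, 6, 7, 8, 9, 10, 11, 12, 13, 14}
A = {2, 3, 4, 5, 7, 8, 9, 10, 11, 12, 13, 14}
Aᶜ = {1, 6}

Aᶜ = {1, 6}


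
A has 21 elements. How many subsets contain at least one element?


Total subsets = 2^n = 2^21 = 2097152
Non-empty subsets exclude the empty set: 2^n - 1
= 2097152 - 1
= 2097151

Number of non-empty subsets = 2097151


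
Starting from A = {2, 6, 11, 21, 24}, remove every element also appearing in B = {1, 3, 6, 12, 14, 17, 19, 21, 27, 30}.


A \ B = elements in A but not in B
A = {2, 6, 11, 21, 24}
B = {1, 3, 6, 12, 14, 17, 19, 21, 27, 30}
Remove from A any elements in B
A \ B = {2, 11, 24}

A \ B = {2, 11, 24}


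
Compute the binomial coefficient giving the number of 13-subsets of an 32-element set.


C(n,k) = n! / (k!(n-k)!)
C(32,13) = 32! / (13!19!)
= 347373600

C(32,13) = 347373600


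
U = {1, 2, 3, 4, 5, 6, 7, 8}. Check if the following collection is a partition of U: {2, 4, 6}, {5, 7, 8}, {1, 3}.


A partition requires: (1) non-empty parts, (2) pairwise disjoint, (3) union = U
Parts: {2, 4, 6}, {5, 7, 8}, {1, 3}
Union of parts: {1, 2, 3, 4, 5, 6, 7, 8}
U = {1, 2, 3, 4, 5, 6, 7, 8}
All non-empty? True
Pairwise disjoint? True
Covers U? True

Yes, valid partition


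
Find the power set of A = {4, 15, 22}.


|A| = 3, so |P(A)| = 2^3 = 8
Enumerate subsets by cardinality (0 to 3):
∅, {4}, {15}, {22}, {4, 15}, {4, 22}, {15, 22}, {4, 15, 22}

P(A) has 8 subsets: ∅, {4}, {15}, {22}, {4, 15}, {4, 22}, {15, 22}, {4, 15, 22}


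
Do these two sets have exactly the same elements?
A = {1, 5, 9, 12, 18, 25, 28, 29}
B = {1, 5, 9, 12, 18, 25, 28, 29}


Two sets are equal iff they have exactly the same elements.
A = {1, 5, 9, 12, 18, 25, 28, 29}
B = {1, 5, 9, 12, 18, 25, 28, 29}
Same elements → A = B

Yes, A = B


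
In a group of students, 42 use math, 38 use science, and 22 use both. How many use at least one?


|A ∪ B| = |A| + |B| - |A ∩ B|
= 42 + 38 - 22
= 58

|A ∪ B| = 58


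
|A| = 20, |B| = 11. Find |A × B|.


|A × B| = |A| × |B|
= 20 × 11
= 220

|A × B| = 220


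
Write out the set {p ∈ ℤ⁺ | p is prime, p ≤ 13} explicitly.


Checking each candidate:
Condition: primes ≤ 13
Result = {2, 3, 5, 7, 11, 13}

{2, 3, 5, 7, 11, 13}


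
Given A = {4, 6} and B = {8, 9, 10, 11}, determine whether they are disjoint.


Disjoint means A ∩ B = ∅.
A ∩ B = ∅
A ∩ B = ∅, so A and B are disjoint.

Yes, A and B are disjoint


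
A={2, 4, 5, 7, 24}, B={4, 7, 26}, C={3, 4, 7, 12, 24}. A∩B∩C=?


A ∩ B = {4, 7}
(A ∩ B) ∩ C = {4, 7}

A ∩ B ∩ C = {4, 7}


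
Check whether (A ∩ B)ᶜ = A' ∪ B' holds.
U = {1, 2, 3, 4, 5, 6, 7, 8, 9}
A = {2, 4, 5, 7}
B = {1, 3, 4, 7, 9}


LHS: A ∩ B = {4, 7}
(A ∩ B)' = U \ (A ∩ B) = {1, 2, 3, 5, 6, 8, 9}
A' = {1, 3, 6, 8, 9}, B' = {2, 5, 6, 8}
Claimed RHS: A' ∪ B' = {1, 2, 3, 5, 6, 8, 9}
Identity is VALID: LHS = RHS = {1, 2, 3, 5, 6, 8, 9} ✓

Identity is valid. (A ∩ B)' = A' ∪ B' = {1, 2, 3, 5, 6, 8, 9}


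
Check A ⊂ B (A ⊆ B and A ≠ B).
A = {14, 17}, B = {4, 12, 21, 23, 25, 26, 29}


A ⊂ B requires: A ⊆ B AND A ≠ B.
A ⊆ B? No
A ⊄ B, so A is not a proper subset.

No, A is not a proper subset of B


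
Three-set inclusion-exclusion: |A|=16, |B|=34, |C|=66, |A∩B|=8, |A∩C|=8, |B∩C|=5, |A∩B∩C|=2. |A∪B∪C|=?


|A∪B∪C| = |A|+|B|+|C| - |A∩B|-|A∩C|-|B∩C| + |A∩B∩C|
= 16+34+66 - 8-8-5 + 2
= 116 - 21 + 2
= 97

|A ∪ B ∪ C| = 97


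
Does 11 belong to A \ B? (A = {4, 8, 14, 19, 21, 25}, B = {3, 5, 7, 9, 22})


A = {4, 8, 14, 19, 21, 25}, B = {3, 5, 7, 9, 22}
A \ B = elements in A but not in B
A \ B = {4, 8, 14, 19, 21, 25}
Checking if 11 ∈ A \ B
11 is not in A \ B → False

11 ∉ A \ B


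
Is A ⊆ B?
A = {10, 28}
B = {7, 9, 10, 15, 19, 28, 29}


A ⊆ B means every element of A is in B.
All elements of A are in B.
So A ⊆ B.

Yes, A ⊆ B


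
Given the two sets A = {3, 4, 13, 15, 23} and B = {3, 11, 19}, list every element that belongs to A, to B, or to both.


A ∪ B = all elements in A or B (or both)
A = {3, 4, 13, 15, 23}
B = {3, 11, 19}
A ∪ B = {3, 4, 11, 13, 15, 19, 23}

A ∪ B = {3, 4, 11, 13, 15, 19, 23}


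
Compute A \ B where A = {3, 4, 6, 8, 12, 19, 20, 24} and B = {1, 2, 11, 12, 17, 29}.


A \ B = elements in A but not in B
A = {3, 4, 6, 8, 12, 19, 20, 24}
B = {1, 2, 11, 12, 17, 29}
Remove from A any elements in B
A \ B = {3, 4, 6, 8, 19, 20, 24}

A \ B = {3, 4, 6, 8, 19, 20, 24}


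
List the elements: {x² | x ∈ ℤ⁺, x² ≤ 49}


Checking each candidate:
Condition: positive perfect squares ≤ 49
Result = {1, 4, 9, 16, 25, 36, 49}

{1, 4, 9, 16, 25, 36, 49}


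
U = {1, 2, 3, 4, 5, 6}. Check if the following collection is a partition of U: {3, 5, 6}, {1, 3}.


A partition requires: (1) non-empty parts, (2) pairwise disjoint, (3) union = U
Parts: {3, 5, 6}, {1, 3}
Union of parts: {1, 3, 5, 6}
U = {1, 2, 3, 4, 5, 6}
All non-empty? True
Pairwise disjoint? False
Covers U? False

No, not a valid partition


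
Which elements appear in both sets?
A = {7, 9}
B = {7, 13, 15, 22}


A ∩ B = elements in both A and B
A = {7, 9}
B = {7, 13, 15, 22}
A ∩ B = {7}

A ∩ B = {7}


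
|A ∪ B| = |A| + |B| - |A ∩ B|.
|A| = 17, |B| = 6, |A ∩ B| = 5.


|A ∪ B| = |A| + |B| - |A ∩ B|
= 17 + 6 - 5
= 18

|A ∪ B| = 18


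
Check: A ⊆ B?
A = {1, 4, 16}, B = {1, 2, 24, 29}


A ⊆ B means every element of A is in B.
Elements in A not in B: {4, 16}
So A ⊄ B.

No, A ⊄ B


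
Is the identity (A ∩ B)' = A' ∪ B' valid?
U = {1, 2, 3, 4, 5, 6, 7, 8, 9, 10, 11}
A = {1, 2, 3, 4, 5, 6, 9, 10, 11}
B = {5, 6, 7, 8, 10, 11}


LHS: A ∩ B = {5, 6, 10, 11}
(A ∩ B)' = U \ (A ∩ B) = {1, 2, 3, 4, 7, 8, 9}
A' = {7, 8}, B' = {1, 2, 3, 4, 9}
Claimed RHS: A' ∪ B' = {1, 2, 3, 4, 7, 8, 9}
Identity is VALID: LHS = RHS = {1, 2, 3, 4, 7, 8, 9} ✓

Identity is valid. (A ∩ B)' = A' ∪ B' = {1, 2, 3, 4, 7, 8, 9}


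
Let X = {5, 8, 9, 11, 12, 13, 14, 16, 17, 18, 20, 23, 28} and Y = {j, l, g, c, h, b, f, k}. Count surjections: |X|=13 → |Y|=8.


n = |X| = 13, k = |Y| = 8. Surjections via inclusion-exclusion:
S(n,k) = Σ(-1)^i × C(k,i) × (k-i)^n, i=0 to k
i=0: (-1)^0×C(8,0)×8^13 = 549755813888
i=1: (-1)^1×C(8,1)×7^13 = -775112083256
i=2: (-1)^2×C(8,2)×6^13 = 365699432448
i=3: (-1)^3×C(8,3)×5^13 = -68359375000
i=4: (-1)^4×C(8,4)×4^13 = 4697620480
i=5: (-1)^5×C(8,5)×3^13 = -89282088
i=6: (-1)^6×C(8,6)×2^13 = 229376
i=7: (-1)^7×C(8,7)×1^13 = -8
i=8: (-1)^8×C(8,8)×0^13 = 0
Total = 76592355840

Number of surjections = 76592355840


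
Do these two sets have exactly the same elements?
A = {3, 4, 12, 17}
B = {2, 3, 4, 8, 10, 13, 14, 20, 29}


Two sets are equal iff they have exactly the same elements.
A = {3, 4, 12, 17}
B = {2, 3, 4, 8, 10, 13, 14, 20, 29}
Differences: {2, 8, 10, 12, 13, 14, 17, 20, 29}
A ≠ B

No, A ≠ B


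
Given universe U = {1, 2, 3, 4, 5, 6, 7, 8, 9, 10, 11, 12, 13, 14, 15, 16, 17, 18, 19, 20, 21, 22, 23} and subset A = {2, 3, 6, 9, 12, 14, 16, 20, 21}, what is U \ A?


Aᶜ = U \ A = elements in U but not in A
U = {1, 2, 3, 4, 5, 6, 7, 8, 9, 10, 11, 12, 13, 14, 15, 16, 17, 18, 19, 20, 21, 22, 23}
A = {2, 3, 6, 9, 12, 14, 16, 20, 21}
Aᶜ = {1, 4, 5, 7, 8, 10, 11, 13, 15, 17, 18, 19, 22, 23}

Aᶜ = {1, 4, 5, 7, 8, 10, 11, 13, 15, 17, 18, 19, 22, 23}


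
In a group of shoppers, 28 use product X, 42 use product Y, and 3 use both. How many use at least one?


|A ∪ B| = |A| + |B| - |A ∩ B|
= 28 + 42 - 3
= 67

|A ∪ B| = 67


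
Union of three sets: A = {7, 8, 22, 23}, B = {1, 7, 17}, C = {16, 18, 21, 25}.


A ∪ B = {1, 7, 8, 17, 22, 23}
(A ∪ B) ∪ C = {1, 7, 8, 16, 17, 18, 21, 22, 23, 25}

A ∪ B ∪ C = {1, 7, 8, 16, 17, 18, 21, 22, 23, 25}


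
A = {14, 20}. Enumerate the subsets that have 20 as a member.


A subset of A contains 20 iff the remaining 1 elements form any subset of A \ {20}.
Count: 2^(n-1) = 2^1 = 2
Subsets containing 20: {20}, {14, 20}

Subsets containing 20 (2 total): {20}, {14, 20}


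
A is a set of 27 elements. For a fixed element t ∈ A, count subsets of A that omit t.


Subsets of A avoiding t are subsets of A \ {t}, which has 26 elements.
Count = 2^(n-1) = 2^26
= 67108864

Number of subsets avoiding t = 67108864


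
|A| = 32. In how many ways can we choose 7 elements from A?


C(n,k) = n! / (k!(n-k)!)
C(32,7) = 32! / (7!25!)
= 3365856

C(32,7) = 3365856


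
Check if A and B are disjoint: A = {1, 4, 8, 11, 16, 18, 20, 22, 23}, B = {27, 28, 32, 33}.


Disjoint means A ∩ B = ∅.
A ∩ B = ∅
A ∩ B = ∅, so A and B are disjoint.

Yes, A and B are disjoint


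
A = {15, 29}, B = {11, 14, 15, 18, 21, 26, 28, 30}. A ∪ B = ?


A ∪ B = all elements in A or B (or both)
A = {15, 29}
B = {11, 14, 15, 18, 21, 26, 28, 30}
A ∪ B = {11, 14, 15, 18, 21, 26, 28, 29, 30}

A ∪ B = {11, 14, 15, 18, 21, 26, 28, 29, 30}


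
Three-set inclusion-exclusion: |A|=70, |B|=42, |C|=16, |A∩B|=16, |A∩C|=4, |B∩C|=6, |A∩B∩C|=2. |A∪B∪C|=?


|A∪B∪C| = |A|+|B|+|C| - |A∩B|-|A∩C|-|B∩C| + |A∩B∩C|
= 70+42+16 - 16-4-6 + 2
= 128 - 26 + 2
= 104

|A ∪ B ∪ C| = 104


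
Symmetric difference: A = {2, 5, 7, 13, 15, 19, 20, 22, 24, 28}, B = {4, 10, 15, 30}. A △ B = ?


A △ B = (A \ B) ∪ (B \ A) = elements in exactly one of A or B
A \ B = {2, 5, 7, 13, 19, 20, 22, 24, 28}
B \ A = {4, 10, 30}
A △ B = {2, 4, 5, 7, 10, 13, 19, 20, 22, 24, 28, 30}

A △ B = {2, 4, 5, 7, 10, 13, 19, 20, 22, 24, 28, 30}


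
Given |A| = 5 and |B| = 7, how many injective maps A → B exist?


An injection sends each of |A| = 5 inputs to a distinct output in B.
# injections = |B|·(|B|-1)·…·(|B|-|A|+1) = 7! / (7 - 5)!
= 7 × 6 × 5 × 4 × 3
= 2520

Number of injections = 2520


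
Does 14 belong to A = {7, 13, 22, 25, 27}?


A = {7, 13, 22, 25, 27}
Checking if 14 is in A
14 is not in A → False

14 ∉ A


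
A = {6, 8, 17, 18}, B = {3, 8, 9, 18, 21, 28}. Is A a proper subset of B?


A ⊂ B requires: A ⊆ B AND A ≠ B.
A ⊆ B? No
A ⊄ B, so A is not a proper subset.

No, A is not a proper subset of B


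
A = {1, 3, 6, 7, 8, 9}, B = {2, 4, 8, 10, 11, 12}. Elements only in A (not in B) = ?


A = {1, 3, 6, 7, 8, 9}
B = {2, 4, 8, 10, 11, 12}
Region: only in A (not in B)
Elements: {1, 3, 6, 7, 9}

Elements only in A (not in B): {1, 3, 6, 7, 9}


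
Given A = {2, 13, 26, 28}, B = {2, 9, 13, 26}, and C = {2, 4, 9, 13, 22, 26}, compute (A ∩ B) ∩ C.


A ∩ B = {2, 13, 26}
(A ∩ B) ∩ C = {2, 13, 26}

A ∩ B ∩ C = {2, 13, 26}


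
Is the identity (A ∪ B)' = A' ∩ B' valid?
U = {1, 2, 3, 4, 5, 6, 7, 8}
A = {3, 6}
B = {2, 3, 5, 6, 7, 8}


LHS: A ∪ B = {2, 3, 5, 6, 7, 8}
(A ∪ B)' = U \ (A ∪ B) = {1, 4}
A' = {1, 2, 4, 5, 7, 8}, B' = {1, 4}
Claimed RHS: A' ∩ B' = {1, 4}
Identity is VALID: LHS = RHS = {1, 4} ✓

Identity is valid. (A ∪ B)' = A' ∩ B' = {1, 4}


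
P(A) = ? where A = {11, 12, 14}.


|A| = 3, so |P(A)| = 2^3 = 8
Enumerate subsets by cardinality (0 to 3):
∅, {11}, {12}, {14}, {11, 12}, {11, 14}, {12, 14}, {11, 12, 14}

P(A) has 8 subsets: ∅, {11}, {12}, {14}, {11, 12}, {11, 14}, {12, 14}, {11, 12, 14}


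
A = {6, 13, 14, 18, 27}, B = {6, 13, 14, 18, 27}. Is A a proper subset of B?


A ⊂ B requires: A ⊆ B AND A ≠ B.
A ⊆ B? Yes
A = B? Yes
A = B, so A is not a PROPER subset.

No, A is not a proper subset of B


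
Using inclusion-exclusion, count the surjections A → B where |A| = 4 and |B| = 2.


n = |A| = 4, k = |B| = 2. Surjections via inclusion-exclusion:
S(n,k) = Σ(-1)^i × C(k,i) × (k-i)^n, i=0 to k
i=0: (-1)^0×C(2,0)×2^4 = 16
i=1: (-1)^1×C(2,1)×1^4 = -2
i=2: (-1)^2×C(2,2)×0^4 = 0
Total = 14

Number of surjections = 14


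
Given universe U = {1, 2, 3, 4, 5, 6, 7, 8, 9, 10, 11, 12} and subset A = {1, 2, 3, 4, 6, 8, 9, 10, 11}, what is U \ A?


Aᶜ = U \ A = elements in U but not in A
U = {1, 2, 3, 4, 5, 6, 7, 8, 9, 10, 11, 12}
A = {1, 2, 3, 4, 6, 8, 9, 10, 11}
Aᶜ = {5, 7, 12}

Aᶜ = {5, 7, 12}


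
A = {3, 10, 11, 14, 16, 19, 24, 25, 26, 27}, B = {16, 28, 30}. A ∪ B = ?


A ∪ B = all elements in A or B (or both)
A = {3, 10, 11, 14, 16, 19, 24, 25, 26, 27}
B = {16, 28, 30}
A ∪ B = {3, 10, 11, 14, 16, 19, 24, 25, 26, 27, 28, 30}

A ∪ B = {3, 10, 11, 14, 16, 19, 24, 25, 26, 27, 28, 30}


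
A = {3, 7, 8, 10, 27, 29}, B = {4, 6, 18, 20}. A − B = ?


A \ B = elements in A but not in B
A = {3, 7, 8, 10, 27, 29}
B = {4, 6, 18, 20}
Remove from A any elements in B
A \ B = {3, 7, 8, 10, 27, 29}

A \ B = {3, 7, 8, 10, 27, 29}


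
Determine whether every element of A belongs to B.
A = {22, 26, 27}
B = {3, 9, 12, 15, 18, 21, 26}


A ⊆ B means every element of A is in B.
Elements in A not in B: {22, 27}
So A ⊄ B.

No, A ⊄ B


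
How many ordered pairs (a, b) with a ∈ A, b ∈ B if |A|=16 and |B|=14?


|A × B| = |A| × |B|
= 16 × 14
= 224

|A × B| = 224


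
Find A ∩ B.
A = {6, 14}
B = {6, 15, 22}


A ∩ B = elements in both A and B
A = {6, 14}
B = {6, 15, 22}
A ∩ B = {6}

A ∩ B = {6}


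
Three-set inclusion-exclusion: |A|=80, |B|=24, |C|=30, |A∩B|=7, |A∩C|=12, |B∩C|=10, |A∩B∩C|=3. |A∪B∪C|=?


|A∪B∪C| = |A|+|B|+|C| - |A∩B|-|A∩C|-|B∩C| + |A∩B∩C|
= 80+24+30 - 7-12-10 + 3
= 134 - 29 + 3
= 108

|A ∪ B ∪ C| = 108


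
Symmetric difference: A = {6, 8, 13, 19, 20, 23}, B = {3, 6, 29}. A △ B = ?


A △ B = (A \ B) ∪ (B \ A) = elements in exactly one of A or B
A \ B = {8, 13, 19, 20, 23}
B \ A = {3, 29}
A △ B = {3, 8, 13, 19, 20, 23, 29}

A △ B = {3, 8, 13, 19, 20, 23, 29}


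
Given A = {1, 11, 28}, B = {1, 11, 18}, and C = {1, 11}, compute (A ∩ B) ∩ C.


A ∩ B = {1, 11}
(A ∩ B) ∩ C = {1, 11}

A ∩ B ∩ C = {1, 11}


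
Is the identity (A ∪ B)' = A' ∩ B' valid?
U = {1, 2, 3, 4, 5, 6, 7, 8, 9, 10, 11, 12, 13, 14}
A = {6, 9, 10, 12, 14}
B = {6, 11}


LHS: A ∪ B = {6, 9, 10, 11, 12, 14}
(A ∪ B)' = U \ (A ∪ B) = {1, 2, 3, 4, 5, 7, 8, 13}
A' = {1, 2, 3, 4, 5, 7, 8, 11, 13}, B' = {1, 2, 3, 4, 5, 7, 8, 9, 10, 12, 13, 14}
Claimed RHS: A' ∩ B' = {1, 2, 3, 4, 5, 7, 8, 13}
Identity is VALID: LHS = RHS = {1, 2, 3, 4, 5, 7, 8, 13} ✓

Identity is valid. (A ∪ B)' = A' ∩ B' = {1, 2, 3, 4, 5, 7, 8, 13}


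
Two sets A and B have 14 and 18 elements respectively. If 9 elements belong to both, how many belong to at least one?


|A ∪ B| = |A| + |B| - |A ∩ B|
= 14 + 18 - 9
= 23

|A ∪ B| = 23


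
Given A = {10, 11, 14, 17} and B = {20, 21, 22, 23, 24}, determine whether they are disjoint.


Disjoint means A ∩ B = ∅.
A ∩ B = ∅
A ∩ B = ∅, so A and B are disjoint.

Yes, A and B are disjoint


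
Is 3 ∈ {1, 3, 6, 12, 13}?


A = {1, 3, 6, 12, 13}
Checking if 3 is in A
3 is in A → True

3 ∈ A


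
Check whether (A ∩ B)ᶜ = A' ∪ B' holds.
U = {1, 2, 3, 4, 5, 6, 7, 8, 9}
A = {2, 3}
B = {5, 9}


LHS: A ∩ B = ∅
(A ∩ B)' = U \ (A ∩ B) = {1, 2, 3, 4, 5, 6, 7, 8, 9}
A' = {1, 4, 5, 6, 7, 8, 9}, B' = {1, 2, 3, 4, 6, 7, 8}
Claimed RHS: A' ∪ B' = {1, 2, 3, 4, 5, 6, 7, 8, 9}
Identity is VALID: LHS = RHS = {1, 2, 3, 4, 5, 6, 7, 8, 9} ✓

Identity is valid. (A ∩ B)' = A' ∪ B' = {1, 2, 3, 4, 5, 6, 7, 8, 9}


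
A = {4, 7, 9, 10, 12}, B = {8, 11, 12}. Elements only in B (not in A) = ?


A = {4, 7, 9, 10, 12}
B = {8, 11, 12}
Region: only in B (not in A)
Elements: {8, 11}

Elements only in B (not in A): {8, 11}


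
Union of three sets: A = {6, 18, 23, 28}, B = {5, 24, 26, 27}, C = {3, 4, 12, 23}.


A ∪ B = {5, 6, 18, 23, 24, 26, 27, 28}
(A ∪ B) ∪ C = {3, 4, 5, 6, 12, 18, 23, 24, 26, 27, 28}

A ∪ B ∪ C = {3, 4, 5, 6, 12, 18, 23, 24, 26, 27, 28}


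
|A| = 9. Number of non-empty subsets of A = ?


Total subsets = 2^n = 2^9 = 512
Non-empty subsets exclude the empty set: 2^n - 1
= 512 - 1
= 511

Number of non-empty subsets = 511


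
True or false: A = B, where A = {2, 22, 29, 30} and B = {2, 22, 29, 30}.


Two sets are equal iff they have exactly the same elements.
A = {2, 22, 29, 30}
B = {2, 22, 29, 30}
Same elements → A = B

Yes, A = B


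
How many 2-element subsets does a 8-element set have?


C(n,k) = n! / (k!(n-k)!)
C(8,2) = 8! / (2!6!)
= 28

C(8,2) = 28


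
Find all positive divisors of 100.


Checking each candidate:
Condition: positive divisors of 100
Result = {1, 2, 4, 5, 10, 20, 25, 50, 100}

{1, 2, 4, 5, 10, 20, 25, 50, 100}


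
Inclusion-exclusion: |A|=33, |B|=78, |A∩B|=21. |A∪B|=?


|A ∪ B| = |A| + |B| - |A ∩ B|
= 33 + 78 - 21
= 90

|A ∪ B| = 90


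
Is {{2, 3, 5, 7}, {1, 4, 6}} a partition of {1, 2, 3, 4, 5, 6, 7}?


A partition requires: (1) non-empty parts, (2) pairwise disjoint, (3) union = U
Parts: {2, 3, 5, 7}, {1, 4, 6}
Union of parts: {1, 2, 3, 4, 5, 6, 7}
U = {1, 2, 3, 4, 5, 6, 7}
All non-empty? True
Pairwise disjoint? True
Covers U? True

Yes, valid partition
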